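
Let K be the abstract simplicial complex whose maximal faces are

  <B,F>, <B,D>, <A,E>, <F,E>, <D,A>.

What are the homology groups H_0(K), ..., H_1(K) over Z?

H_0 ≅ Z,  H_1 ≅ Z.

Take the total order A < B < D < E < F on the vertex set. Then K (dimension 1) consists of the simplices:

  0-simplices (5): A, B, D, E, F
  1-simplices (5): AD, AE, BD, BF, EF

so the chain groups are C_0 ≅ Z^5, C_1 ≅ Z^5.

Boundary ∂_1: C_1 → C_0 is given by ∂[p,q] = [q] − [p]. For instance
  ∂BD = D − B.
As a 5×5 matrix over Z this has rank 4, with invariant factors (1,1,1,1).

Computing H_k = (kernel of ∂_k) / (image of ∂_{k+1}):

  H_0: rank C_0 − rank ∂_1 = 5 − 4 = 1, and the invariant factors of ∂_1 are all 1, so H_0 = Z.
  H_1: rank ker ∂_1 − rank ∂_2 = (5 − 4) − 0 = 1, and there is no ∂_2, so H_1 = Z.

As a check, the Euler characteristic is 5 − 5 = 0, which agrees with 1 − 1 = 0.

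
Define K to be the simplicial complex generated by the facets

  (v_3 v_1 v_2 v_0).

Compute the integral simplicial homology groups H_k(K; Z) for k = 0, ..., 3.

H_0 = Z,  H_1 = 0,  H_2 = 0,  H_3 = 0.

Fix the vertex order v_0 < v_1 < v_2 < v_3 and write every simplex with vertices in increasing order. Then dim K = 3 and the simplices of K are:

  0-simplices (4): [v_0], [v_1], [v_2], [v_3]
  1-simplices (6): [v_0,v_1], [v_0,v_2], [v_0,v_3], [v_1,v_2], [v_1,v_3], [v_2,v_3]
  2-simplices (4): [v_0,v_1,v_2], [v_0,v_1,v_3], [v_0,v_2,v_3], [v_1,v_2,v_3]
  3-simplices (1): [v_0,v_1,v_2,v_3]

giving chain groups C_0 ≅ Z^4, C_1 ≅ Z^6, C_2 ≅ Z^4, C_3 ≅ Z^1.

Boundary ∂_1: C_1 → C_0 is given by ∂[p,q] = [q] − [p]. For instance
  ∂[v_0,v_1] = [v_1] − [v_0].
The 4×6 boundary matrix has rank 3 and Smith normal form diag(1,1,1).

Boundary ∂_2: C_2 → C_1 acts by ∂[p,q,r] = [q,r] − [p,r] + [p,q]. For instance
  ∂[v_0,v_2,v_3] = [v_2,v_3] − [v_0,v_3] + [v_0,v_2],
  ∂[v_0,v_1,v_3] = [v_1,v_3] − [v_0,v_3] + [v_0,v_1].
This gives a 6×4 integer matrix of rank 3; reducing to Smith normal form yields diagonal entries (1,1,1).

The boundary map ∂_3: C_3 → C_2 sends each 3-simplex σ to the alternating sum Σ_i (−1)^i (σ with its i-th vertex removed). For instance
  ∂[v_0,v_1,v_2,v_3] = [v_1,v_2,v_3] − [v_0,v_2,v_3] + [v_0,v_1,v_3] − [v_0,v_1,v_2].
The resulting 4×1 matrix has rank 1, and its Smith normal form has invariant factors (1).

From H_k ≅ ker(∂_k) / im(∂_{k+1}) we obtain:

  H_0: rank C_0 − rank ∂_1 = 4 − 3 = 1, and the invariant factors of ∂_1 are all 1, so H_0 ≅ Z.
  H_1: rank ker ∂_1 − rank ∂_2 = (6 − 3) − 3 = 0, and the invariant factors of ∂_2 are all 1, so H_1 ≅ 0.
  H_2: rank ker ∂_2 − rank ∂_3 = (4 − 3) − 1 = 0, and the invariant factors of ∂_3 are all 1, so H_2 ≅ 0.
  H_3: rank ker ∂_3 − rank ∂_4 = (1 − 1) − 0 = 0, and there is no ∂_4, so H_3 ≅ 0.

As a check, the Euler characteristic is 4 − 6 + 4 − 1 = 1, which agrees with 1 − 0 + 0 − 0 = 1.
(K is a triangulation of the 3-simplex.)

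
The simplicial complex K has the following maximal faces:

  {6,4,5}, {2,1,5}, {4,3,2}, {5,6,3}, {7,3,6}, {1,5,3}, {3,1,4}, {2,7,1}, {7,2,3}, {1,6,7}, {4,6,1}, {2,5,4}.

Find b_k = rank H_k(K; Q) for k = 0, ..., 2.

K has 7 vertices, 18 edges, 12 triangles.
rank ∂_0 = 0, rank ∂_1 = 6 ⇒ b_0 = 7 − 0 − 6 = 1; all invariant factors of ∂_1 are 1 so no torsion. So H_0 ≅ Z.
rank ∂_1 = 6, rank ∂_2 = 12 ⇒ b_1 = 18 − 6 − 12 = 0; ∂_2 has invariant factor(s) [2] giving torsion. So H_1 ≅ Z/2.
rank ∂_2 = 12, rank ∂_3 = 0 ⇒ b_2 = 12 − 12 − 0 = 0. So H_2 ≅ 0.

b_0 = 1, b_1 = 0, b_2 = 0.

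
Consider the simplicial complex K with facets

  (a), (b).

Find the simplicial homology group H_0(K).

H_0 = Z^2.

Fix the vertex order a < b and write every simplex with vertices in increasing order. Then dim K = 0 and the simplices of K are:

  0-simplices (2): a, b

Hence C_0 ≅ Z^2.

From H_k ≅ ker(∂_k) / im(∂_{k+1}) we obtain:

  H_0: rank C_0 − rank ∂_1 = 2 − 0 = 2, and there is no ∂_1, so H_0 ≅ Z^2.

(K is a triangulation of a set of 2 points.)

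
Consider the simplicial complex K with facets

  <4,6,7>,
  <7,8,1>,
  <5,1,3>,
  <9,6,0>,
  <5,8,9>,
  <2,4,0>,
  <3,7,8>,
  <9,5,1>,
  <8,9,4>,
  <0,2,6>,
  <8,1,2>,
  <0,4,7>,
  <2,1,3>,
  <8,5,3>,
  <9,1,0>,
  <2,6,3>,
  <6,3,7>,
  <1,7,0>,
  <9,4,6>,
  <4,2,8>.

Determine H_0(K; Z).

H_0 = Z.

Order the vertices as 0 < 1 < 2 < 3 < 4 < 5 < 6 < 7 < 8 < 9. Listing each simplex with vertices in this order, K has dimension 2 with simplices:

  0-simplices (10): [0], [1], [2], [3], [4], [5], [6], [7], [8], [9]
  1-simplices (30): (30 of them)
  2-simplices (20): (20 of them)

giving chain groups C_0 ≅ Z^10, C_1 ≅ Z^30, C_2 ≅ Z^20.

The boundary map ∂_1: C_1 → C_0 maps an edge to its endpoints' difference, ∂[p,q] = q − p.
This gives a 10×30 integer matrix of rank 9; reducing to Smith normal form yields diagonal entries (1,1,1,1,1,1,1,1,1).

∂_2: C_2 → C_1 maps a triangle to the signed sum of its edges. For instance
  ∂[1,2,3] = [2,3] − [1,3] + [1,2],
  ∂[1,3,5] = [3,5] − [1,5] + [1,3].
The 30×20 boundary matrix has rank 20 and Smith normal form diag(1,1,1,1,1,1,1,1,1,1,1,1,1,1,1,1,1,1,1,2).

From H_k ≅ ker(∂_k) / im(∂_{k+1}) we obtain:

  H_0: rank C_0 − rank ∂_1 = 10 − 9 = 1, and the invariant factors of ∂_1 are all 1, so H_0 = Z.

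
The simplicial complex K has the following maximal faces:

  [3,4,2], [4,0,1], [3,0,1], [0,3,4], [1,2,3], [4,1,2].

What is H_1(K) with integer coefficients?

H_1 = 0.

We work with the vertex ordering 0 < 1 < 2 < 3 < 4. The simplices of K, each written with vertices in increasing order, are:

  0-simplices (5): [0], [1], [2], [3], [4]
  1-simplices (9): [0,1], [0,3], [0,4], [1,2], [1,3], [1,4], [2,3], [2,4], [3,4]
  2-simplices (6): [0,1,3], [0,1,4], [0,3,4], [1,2,3], [1,2,4], [2,3,4]

so the chain groups are C_0 ≅ Z^5, C_1 ≅ Z^9, C_2 ≅ Z^6.

The boundary map ∂_1: C_1 → C_0 maps an edge to its endpoints' difference, ∂[p,q] = q − p. For instance
  ∂[2,4] = [4] − [2].
The 5×9 boundary matrix has rank 4 and Smith normal form diag(1,1,1,1).

∂_2: C_2 → C_1 maps a triangle to the signed sum of its edges. For instance
  ∂[0,3,4] = [3,4] − [0,4] + [0,3],
  ∂[2,3,4] = [3,4] − [2,4] + [2,3].
This gives a 9×6 integer matrix of rank 5; reducing to Smith normal form yields diagonal entries (1,1,1,1,1).

From H_k ≅ ker(∂_k) / im(∂_{k+1}) we obtain:

  H_1: rank ker ∂_1 − rank ∂_2 = (9 − 4) − 5 = 0, and the invariant factors of ∂_2 are all 1, so H_1 = 0.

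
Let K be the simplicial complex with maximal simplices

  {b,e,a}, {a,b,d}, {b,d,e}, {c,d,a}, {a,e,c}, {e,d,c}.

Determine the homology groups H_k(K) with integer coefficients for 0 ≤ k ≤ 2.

We work with the vertex ordering a < b < c < d < e. The simplices of K, each written with vertices in increasing order, are:

  0-simplices (5): a, b, c, d, e
  1-simplices (9): ab, ac, ad, ae, bd, be, cd, ce, de
  2-simplices (6): abd, abe, acd, ace, bde, cde

Hence C_0 ≅ Z^5, C_1 ≅ Z^9, C_2 ≅ Z^6.

The boundary map ∂_1: C_1 → C_0 is given by ∂[p,q] = [q] − [p].
The 5×9 boundary matrix has rank 4 and Smith normal form diag(1,1,1,1).

The boundary map ∂_2: C_2 → C_1 acts by ∂[p,q,r] = [q,r] − [p,r] + [p,q]. For instance
  ∂ace = ce − ae + ac,
  ∂cde = de − ce + cd.
The 9×6 boundary matrix has rank 5 and Smith normal form diag(1,1,1,1,1).

Reading off H_k = ker ∂_k / im ∂_{k+1}:

  H_0: rank C_0 − rank ∂_1 = 5 − 4 = 1, and the invariant factors of ∂_1 are all 1, so H_0 ≅ Z.
  H_1: rank ker ∂_1 − rank ∂_2 = (9 − 4) − 5 = 0, and the invariant factors of ∂_2 are all 1, so H_1 ≅ 0.
  H_2: rank ker ∂_2 − rank ∂_3 = (6 − 5) − 0 = 1, and there is no ∂_3, so H_2 ≅ Z.

(K is a triangulation of the 2-sphere S^2.)

H_0 = Z,  H_1 = 0,  H_2 = Z.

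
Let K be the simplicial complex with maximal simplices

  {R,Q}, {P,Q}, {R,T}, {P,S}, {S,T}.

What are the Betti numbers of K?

Fix the vertex order P < Q < R < S < T and write every simplex with vertices in increasing order. Then dim K = 1 and the simplices of K are:

  0-simplices (5): P, Q, R, S, T
  1-simplices (5): PQ, PS, QR, RT, ST

so the chain groups are C_0 ≅ Z^5, C_1 ≅ Z^5.

∂_1: C_1 → C_0 maps an edge to its endpoints' difference, ∂[p,q] = q − p.
As a 5×5 matrix over Z this has rank 4, with invariant factors (1,1,1,1).

Reading off H_k = ker ∂_k / im ∂_{k+1}:

  H_0: rank C_0 − rank ∂_1 = 5 − 4 = 1, and the invariant factors of ∂_1 are all 1, so H_0 = Z.
  H_1: rank ker ∂_1 − rank ∂_2 = (5 − 4) − 0 = 1, and there is no ∂_2, so H_1 = Z.

(K is a triangulation of the circle S^1.)

Hence the Betti numbers are b_0 = 1, b_1 = 1.

b_0 = 1, b_1 = 1.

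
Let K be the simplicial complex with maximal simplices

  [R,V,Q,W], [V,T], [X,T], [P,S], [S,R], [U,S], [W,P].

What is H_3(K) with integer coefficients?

H_3 ≅ 0.

K has 9 vertices, 12 edges, 4 triangles, 1 3-simplex.
rank ∂_3 = 1, rank ∂_4 = 0 ⇒ b_3 = 1 − 1 − 0 = 0. So H_3 ≅ 0.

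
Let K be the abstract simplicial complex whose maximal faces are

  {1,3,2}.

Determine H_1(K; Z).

Fix the vertex order 1 < 2 < 3 and write every simplex with vertices in increasing order. Then dim K = 2 and the simplices of K are:

  0-simplices (3): [1], [2], [3]
  1-simplices (3): [1,2], [1,3], [2,3]
  2-simplices (1): [1,2,3]

giving chain groups C_0 ≅ Z^3, C_1 ≅ Z^3, C_2 ≅ Z^1.

Boundary ∂_1: C_1 → C_0 sends each edge [p,q] (with p < q) to q − p. For instance
  ∂[2,3] = [3] − [2].
The resulting 3×3 matrix has rank 2, and its Smith normal form has invariant factors (1,1).

∂_2: C_2 → C_1 acts by ∂[p,q,r] = [q,r] − [p,r] + [p,q]. For instance
  ∂[1,2,3] = [2,3] − [1,3] + [1,2].
This gives a 3×1 integer matrix of rank 1; reducing to Smith normal form yields diagonal entries (1).

Computing H_k = (kernel of ∂_k) / (image of ∂_{k+1}):

  H_1: rank ker ∂_1 − rank ∂_2 = (3 − 2) − 1 = 0, and the invariant factors of ∂_2 are all 1, so H_1 = 0.

(K is a triangulation of the 2-simplex.)

H_1 ≅ 0.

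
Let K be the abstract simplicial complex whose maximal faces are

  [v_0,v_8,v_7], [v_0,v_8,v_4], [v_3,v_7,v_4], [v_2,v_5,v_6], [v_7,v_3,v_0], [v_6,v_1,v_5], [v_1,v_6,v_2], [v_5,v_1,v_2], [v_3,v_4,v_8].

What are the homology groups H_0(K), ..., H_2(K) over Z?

Take the total order v_0 < v_1 < v_2 < v_3 < v_4 < v_5 < v_6 < v_7 < v_8 on the vertex set. Then K (dimension 2) consists of the simplices:

  0-simplices (9): [v_0], [v_1], [v_2], [v_3], [v_4], [v_5], [v_6], [v_7], [v_8]
  1-simplices (16): (16 of them)
  2-simplices (9): [v_0,v_3,v_7], [v_0,v_4,v_8], [v_0,v_7,v_8], [v_1,v_2,v_5], [v_1,v_2,v_6], [v_1,v_5,v_6], [v_2,v_5,v_6], [v_3,v_4,v_7], [v_3,v_4,v_8]

Hence C_0 ≅ Z^9, C_1 ≅ Z^16, C_2 ≅ Z^9.

The boundary map ∂_1: C_1 → C_0 maps an edge to its endpoints' difference, ∂[p,q] = q − p. For instance
  ∂[v_1,v_6] = [v_6] − [v_1].
The 9×16 boundary matrix has rank 7 and Smith normal form diag(1,1,1,1,1,1,1).

∂_2: C_2 → C_1 maps a triangle to the signed sum of its edges. For instance
  ∂[v_1,v_5,v_6] = [v_5,v_6] − [v_1,v_6] + [v_1,v_5],
  ∂[v_3,v_4,v_7] = [v_4,v_7] − [v_3,v_7] + [v_3,v_4].
The 16×9 boundary matrix has rank 8 and Smith normal form diag(1,1,1,1,1,1,1,1).

Now H_k = ker ∂_k / im ∂_{k+1}, so:

  H_0: rank C_0 − rank ∂_1 = 9 − 7 = 2, and the invariant factors of ∂_1 are all 1, so H_0 ≅ Z^2.
  H_1: rank ker ∂_1 − rank ∂_2 = (16 − 7) − 8 = 1, and the invariant factors of ∂_2 are all 1, so H_1 ≅ Z.
  H_2: rank ker ∂_2 − rank ∂_3 = (9 − 8) − 0 = 1, and there is no ∂_3, so H_2 ≅ Z.

As a check, the Euler characteristic is 9 − 16 + 9 = 2, which agrees with 2 − 1 + 1 = 2.

H_0 = Z^2,  H_1 = Z,  H_2 = Z.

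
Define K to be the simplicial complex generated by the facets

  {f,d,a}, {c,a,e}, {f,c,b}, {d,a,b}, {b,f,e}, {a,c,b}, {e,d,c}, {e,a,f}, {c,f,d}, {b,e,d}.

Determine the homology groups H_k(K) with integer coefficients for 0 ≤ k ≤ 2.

Take the total order a < b < c < d < e < f on the vertex set. Then K (dimension 2) consists of the simplices:

  0-simplices (6): a, b, c, d, e, f
  1-simplices (15): ab, ac, ad, ae, af, bc, bd, be, bf, cd, ce, cf, de, df, ef
  2-simplices (10): abc, abd, ace, adf, aef, bcf, bde, bef, cde, cdf

so the chain groups are C_0 ≅ Z^6, C_1 ≅ Z^15, C_2 ≅ Z^10.

The boundary map ∂_1: C_1 → C_0 is given by ∂[p,q] = [q] − [p].
The resulting 6×15 matrix has rank 5, and its Smith normal form has invariant factors (1,1,1,1,1).

The boundary map ∂_2: C_2 → C_1 maps a triangle to the signed sum of its edges. For instance
  ∂abc = bc − ac + ab,
  ∂cde = de − ce + cd.
As a 15×10 matrix over Z this has rank 10, with invariant factors (1,1,1,1,1,1,1,1,1,2).

Now H_k = ker ∂_k / im ∂_{k+1}, so:

  H_0: rank C_0 − rank ∂_1 = 6 − 5 = 1, and the invariant factors of ∂_1 are all 1, so H_0 = Z.
  H_1: rank ker ∂_1 − rank ∂_2 = (15 − 5) − 10 = 0, and ∂_2 has invariant factor 2 > 1, so H_1 = Z/2.
  H_2: rank ker ∂_2 − rank ∂_3 = (10 − 10) − 0 = 0, and there is no ∂_3, so H_2 = 0.

H_0 = Z,  H_1 = Z/2,  H_2 = 0.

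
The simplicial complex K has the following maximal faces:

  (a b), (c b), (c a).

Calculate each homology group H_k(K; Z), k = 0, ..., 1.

H_0 ≅ Z,  H_1 ≅ Z.

We work with the vertex ordering a < b < c. The simplices of K, each written with vertices in increasing order, are:

  0-simplices (3): a, b, c
  1-simplices (3): ab, ac, bc

Hence C_0 ≅ Z^3, C_1 ≅ Z^3.

∂_1: C_1 → C_0 maps an edge to its endpoints' difference, ∂[p,q] = q − p. For instance
  ∂bc = c − b.
The 3×3 boundary matrix has rank 2 and Smith normal form diag(1,1).

Computing H_k = (kernel of ∂_k) / (image of ∂_{k+1}):

  H_0: rank C_0 − rank ∂_1 = 3 − 2 = 1, and the invariant factors of ∂_1 are all 1, so H_0 ≅ Z.
  H_1: rank ker ∂_1 − rank ∂_2 = (3 − 2) − 0 = 1, and there is no ∂_2, so H_1 ≅ Z.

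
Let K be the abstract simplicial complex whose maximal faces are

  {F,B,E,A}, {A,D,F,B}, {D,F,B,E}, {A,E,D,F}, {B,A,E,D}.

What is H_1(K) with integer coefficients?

H_1 ≅ 0.

K has 5 vertices, 10 edges, 10 triangles, 5 3-simplices.
rank ∂_1 = 4, rank ∂_2 = 6 ⇒ b_1 = 10 − 4 − 6 = 0; all invariant factors of ∂_2 are 1 so no torsion. So H_1 ≅ 0.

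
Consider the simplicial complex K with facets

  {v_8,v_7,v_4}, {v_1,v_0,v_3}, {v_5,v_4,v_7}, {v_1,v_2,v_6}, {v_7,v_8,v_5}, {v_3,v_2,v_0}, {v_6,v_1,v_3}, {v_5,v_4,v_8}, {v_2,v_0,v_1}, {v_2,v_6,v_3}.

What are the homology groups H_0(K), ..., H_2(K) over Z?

H_0 = Z^2,  H_1 = 0,  H_2 = Z^2.

Fix the vertex order v_0 < v_1 < v_2 < v_3 < v_4 < v_5 < v_6 < v_7 < v_8 and write every simplex with vertices in increasing order. Then dim K = 2 and the simplices of K are:

  0-simplices (9): [v_0], [v_1], [v_2], [v_3], [v_4], [v_5], [v_6], [v_7], [v_8]
  1-simplices (15): (15 of them)
  2-simplices (10): [v_0,v_1,v_2], [v_0,v_1,v_3], [v_0,v_2,v_3], [v_1,v_2,v_6], [v_1,v_3,v_6], [v_2,v_3,v_6], [v_4,v_5,v_7], [v_4,v_5,v_8], [v_4,v_7,v_8], [v_5,v_7,v_8]

so the chain groups are C_0 ≅ Z^9, C_1 ≅ Z^15, C_2 ≅ Z^10.

∂_1: C_1 → C_0 sends each edge [p,q] (with p < q) to q − p. For instance
  ∂[v_1,v_3] = [v_3] − [v_1].
The resulting 9×15 matrix has rank 7, and its Smith normal form has invariant factors (1,1,1,1,1,1,1).

Boundary ∂_2: C_2 → C_1 acts by ∂[p,q,r] = [q,r] − [p,r] + [p,q]. For instance
  ∂[v_5,v_7,v_8] = [v_7,v_8] − [v_5,v_8] + [v_5,v_7],
  ∂[v_1,v_2,v_6] = [v_2,v_6] − [v_1,v_6] + [v_1,v_2].
The 15×10 boundary matrix has rank 8 and Smith normal form diag(1,1,1,1,1,1,1,1).

Reading off H_k = ker ∂_k / im ∂_{k+1}:

  H_0: rank C_0 − rank ∂_1 = 9 − 7 = 2, and the invariant factors of ∂_1 are all 1, so H_0 = Z^2.
  H_1: rank ker ∂_1 − rank ∂_2 = (15 − 7) − 8 = 0, and the invariant factors of ∂_2 are all 1, so H_1 = 0.
  H_2: rank ker ∂_2 − rank ∂_3 = (10 − 8) − 0 = 2, and there is no ∂_3, so H_2 = Z^2.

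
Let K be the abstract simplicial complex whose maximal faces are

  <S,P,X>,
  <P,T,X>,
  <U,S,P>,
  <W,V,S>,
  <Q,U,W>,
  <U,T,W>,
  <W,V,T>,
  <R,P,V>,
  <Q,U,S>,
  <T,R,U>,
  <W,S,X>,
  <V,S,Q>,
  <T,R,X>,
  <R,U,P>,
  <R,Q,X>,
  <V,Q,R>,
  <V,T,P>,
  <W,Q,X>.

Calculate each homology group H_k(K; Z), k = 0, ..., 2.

H_0 ≅ Z,  H_1 ≅ Z × Z/2,  H_2 = 0.

Take the total order P < Q < R < S < T < U < V < W < X on the vertex set. Then K (dimension 2) consists of the simplices:

  0-simplices (9): P, Q, R, S, T, U, V, W, X
  1-simplices (27): PR, PS, PT, PU, PV, PX, QR, QS, QU, QV, QW, QX, RT, RU, RV, RX, SU, SV, SW, SX, TU, TV, TW, TX, UW, VW, WX
  2-simplices (18): PRU, PRV, PSU, PSX, PTV, PTX, QRV, QRX, QSU, QSV, QUW, QWX, RTU, RTX, SVW, SWX, TUW, TVW

Hence C_0 ≅ Z^9, C_1 ≅ Z^27, C_2 ≅ Z^18.

∂_1: C_1 → C_0 maps an edge to its endpoints' difference, ∂[p,q] = q − p. For instance
  ∂PS = S − P.
As a 9×27 matrix over Z this has rank 8, with invariant factors (1,1,1,1,1,1,1,1).

The boundary map ∂_2: C_2 → C_1 maps a triangle to the signed sum of its edges. For instance
  ∂PTX = TX − PX + PT,
  ∂PRV = RV − PV + PR.
This gives a 27×18 integer matrix of rank 18; reducing to Smith normal form yields diagonal entries (1,1,1,1,1,1,1,1,1,1,1,1,1,1,1,1,1,2).

Computing H_k = (kernel of ∂_k) / (image of ∂_{k+1}):

  H_0: rank C_0 − rank ∂_1 = 9 − 8 = 1, and the invariant factors of ∂_1 are all 1, so H_0 = Z.
  H_1: rank ker ∂_1 − rank ∂_2 = (27 − 8) − 18 = 1, and ∂_2 has invariant factor 2 > 1, so H_1 = Z × Z/2.
  H_2: rank ker ∂_2 − rank ∂_3 = (18 − 18) − 0 = 0, and there is no ∂_3, so H_2 = 0.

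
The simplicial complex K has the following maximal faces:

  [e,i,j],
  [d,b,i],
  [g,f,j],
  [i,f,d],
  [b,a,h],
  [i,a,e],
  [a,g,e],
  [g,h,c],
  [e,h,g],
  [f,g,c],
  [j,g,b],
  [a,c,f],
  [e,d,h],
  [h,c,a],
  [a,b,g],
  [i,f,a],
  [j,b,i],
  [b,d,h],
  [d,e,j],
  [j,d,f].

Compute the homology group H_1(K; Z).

Take the total order a < b < c < d < e < f < g < h < i < j on the vertex set. Then K (dimension 2) consists of the simplices:

  0-simplices (10): a, b, c, d, e, f, g, h, i, j
  1-simplices (30): ab, ac, ae, af, ag, ah, ai, bd, bg, bh, bi, bj, cf, cg, ch, de, df, dh, di, dj, eg, eh, ei, ej, fg, fi, fj, gh, gj, ij
  2-simplices (20): abg, abh, acf, ach, aeg, aei, afi, bdh, bdi, bgj, bij, cfg, cgh, deh, dej, dfi, dfj, egh, eij, fgj

Hence C_0 ≅ Z^10, C_1 ≅ Z^30, C_2 ≅ Z^20.

Boundary ∂_1: C_1 → C_0 sends each edge [p,q] (with p < q) to q − p.
As a 10×30 matrix over Z this has rank 9, with invariant factors (1,1,1,1,1,1,1,1,1).

Boundary ∂_2: C_2 → C_1 sends each 2-simplex [p,q,r] to [q,r] − [p,r] + [p,q]. For instance
  ∂afi = fi − ai + af,
  ∂cfg = fg − cg + cf.
The 30×20 boundary matrix has rank 20 and Smith normal form diag(1,1,1,1,1,1,1,1,1,1,1,1,1,1,1,1,1,1,1,2).

From H_k ≅ ker(∂_k) / im(∂_{k+1}) we obtain:

  H_1: rank ker ∂_1 − rank ∂_2 = (30 − 9) − 20 = 1, and ∂_2 has invariant factor 2 > 1, so H_1 ≅ Z ⊕ Z/2Z.

H_1 = Z ⊕ Z/2Z.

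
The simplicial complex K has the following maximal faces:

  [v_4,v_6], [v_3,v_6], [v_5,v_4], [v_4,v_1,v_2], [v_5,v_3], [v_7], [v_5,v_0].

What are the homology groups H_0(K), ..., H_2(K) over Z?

Order the vertices as v_0 < v_1 < v_2 < v_3 < v_4 < v_5 < v_6 < v_7. Listing each simplex with vertices in this order, K has dimension 2 with simplices:

  0-simplices (8): [v_0], [v_1], [v_2], [v_3], [v_4], [v_5], [v_6], [v_7]
  1-simplices (8): [v_0,v_5], [v_1,v_2], [v_1,v_4], [v_2,v_4], [v_3,v_5], [v_3,v_6], [v_4,v_5], [v_4,v_6]
  2-simplices (1): [v_1,v_2,v_4]

Hence C_0 ≅ Z^8, C_1 ≅ Z^8, C_2 ≅ Z^1.

Boundary ∂_1: C_1 → C_0 sends each edge [p,q] (with p < q) to q − p.
This gives a 8×8 integer matrix of rank 6; reducing to Smith normal form yields diagonal entries (1,1,1,1,1,1).

Boundary ∂_2: C_2 → C_1 maps a triangle to the signed sum of its edges. For instance
  ∂[v_1,v_2,v_4] = [v_2,v_4] − [v_1,v_4] + [v_1,v_2].
This gives a 8×1 integer matrix of rank 1; reducing to Smith normal form yields diagonal entries (1).

Computing H_k = (kernel of ∂_k) / (image of ∂_{k+1}):

  H_0: rank C_0 − rank ∂_1 = 8 − 6 = 2, and the invariant factors of ∂_1 are all 1, so H_0 = Z^2.
  H_1: rank ker ∂_1 − rank ∂_2 = (8 − 6) − 1 = 1, and the invariant factors of ∂_2 are all 1, so H_1 = Z.
  H_2: rank ker ∂_2 − rank ∂_3 = (1 − 1) − 0 = 0, and there is no ∂_3, so H_2 = 0.

H_0 ≅ Z^2,  H_1 ≅ Z,  H_2 = 0.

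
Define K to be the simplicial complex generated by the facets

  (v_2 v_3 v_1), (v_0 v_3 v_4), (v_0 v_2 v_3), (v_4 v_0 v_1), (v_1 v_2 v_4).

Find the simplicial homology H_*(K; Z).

H_0 ≅ Z,  H_1 ≅ Z,  H_2 = 0.

Fix the vertex order v_0 < v_1 < v_2 < v_3 < v_4 and write every simplex with vertices in increasing order. Then dim K = 2 and the simplices of K are:

  0-simplices (5): [v_0], [v_1], [v_2], [v_3], [v_4]
  1-simplices (10): [v_0,v_1], [v_0,v_2], [v_0,v_3], [v_0,v_4], [v_1,v_2], [v_1,v_3], [v_1,v_4], [v_2,v_3], [v_2,v_4], [v_3,v_4]
  2-simplices (5): [v_0,v_1,v_4], [v_0,v_2,v_3], [v_0,v_3,v_4], [v_1,v_2,v_3], [v_1,v_2,v_4]

giving chain groups C_0 ≅ Z^5, C_1 ≅ Z^10, C_2 ≅ Z^5.

∂_1: C_1 → C_0 is given by ∂[p,q] = [q] − [p]. For instance
  ∂[v_1,v_3] = [v_3] − [v_1].
The 5×10 boundary matrix has rank 4 and Smith normal form diag(1,1,1,1).

Boundary ∂_2: C_2 → C_1 maps a triangle to the signed sum of its edges. For instance
  ∂[v_1,v_2,v_3] = [v_2,v_3] − [v_1,v_3] + [v_1,v_2],
  ∂[v_0,v_3,v_4] = [v_3,v_4] − [v_0,v_4] + [v_0,v_3].
The resulting 10×5 matrix has rank 5, and its Smith normal form has invariant factors (1,1,1,1,1).

Computing H_k = (kernel of ∂_k) / (image of ∂_{k+1}):

  H_0: rank C_0 − rank ∂_1 = 5 − 4 = 1, and the invariant factors of ∂_1 are all 1, so H_0 = Z.
  H_1: rank ker ∂_1 − rank ∂_2 = (10 − 4) − 5 = 1, and the invariant factors of ∂_2 are all 1, so H_1 = Z.
  H_2: rank ker ∂_2 − rank ∂_3 = (5 − 5) − 0 = 0, and there is no ∂_3, so H_2 = 0.

As a check, the Euler characteristic is 5 − 10 + 5 = 0, which agrees with 1 − 1 + 0 = 0.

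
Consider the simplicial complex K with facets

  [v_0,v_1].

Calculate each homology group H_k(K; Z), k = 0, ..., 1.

Take the total order v_0 < v_1 on the vertex set. Then K (dimension 1) consists of the simplices:

  0-simplices (2): [v_0], [v_1]
  1-simplices (1): [v_0,v_1]

Hence C_0 ≅ Z^2, C_1 ≅ Z^1.

Boundary ∂_1: C_1 → C_0 maps an edge to its endpoints' difference, ∂[p,q] = q − p. For instance
  ∂[v_0,v_1] = [v_1] − [v_0].
The resulting 2×1 matrix has rank 1, and its Smith normal form has invariant factors (1).

Computing H_k = (kernel of ∂_k) / (image of ∂_{k+1}):

  H_0: rank C_0 − rank ∂_1 = 2 − 1 = 1, and the invariant factors of ∂_1 are all 1, so H_0 ≅ Z.
  H_1: rank ker ∂_1 − rank ∂_2 = (1 − 1) − 0 = 0, and there is no ∂_2, so H_1 ≅ 0.

(K is a triangulation of the 1-simplex.)

H_0 ≅ Z,  H_1 = 0.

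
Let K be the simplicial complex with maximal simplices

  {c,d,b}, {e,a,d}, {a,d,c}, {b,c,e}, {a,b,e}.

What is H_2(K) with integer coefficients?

K has 5 vertices, 10 edges, 5 triangles.
rank ∂_2 = 5, rank ∂_3 = 0 ⇒ b_2 = 5 − 5 − 0 = 0. So H_2 ≅ 0.

H_2 ≅ 0.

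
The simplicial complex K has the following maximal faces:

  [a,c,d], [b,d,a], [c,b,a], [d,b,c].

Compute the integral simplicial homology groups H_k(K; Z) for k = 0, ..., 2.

H_0 ≅ Z,  H_1 = 0,  H_2 ≅ Z.

Order the vertices as a < b < c < d. Listing each simplex with vertices in this order, K has dimension 2 with simplices:

  0-simplices (4): a, b, c, d
  1-simplices (6): ab, ac, ad, bc, bd, cd
  2-simplices (4): abc, abd, acd, bcd

Hence C_0 ≅ Z^4, C_1 ≅ Z^6, C_2 ≅ Z^4.

∂_1: C_1 → C_0 sends each edge [p,q] (with p < q) to q − p. For instance
  ∂ac = c − a.
This gives a 4×6 integer matrix of rank 3; reducing to Smith normal form yields diagonal entries (1,1,1).

The boundary map ∂_2: C_2 → C_1 sends each 2-simplex [p,q,r] to [q,r] − [p,r] + [p,q]. For instance
  ∂abc = bc − ac + ab,
  ∂acd = cd − ad + ac.
This gives a 6×4 integer matrix of rank 3; reducing to Smith normal form yields diagonal entries (1,1,1).

From H_k ≅ ker(∂_k) / im(∂_{k+1}) we obtain:

  H_0: rank C_0 − rank ∂_1 = 4 − 3 = 1, and the invariant factors of ∂_1 are all 1, so H_0 = Z.
  H_1: rank ker ∂_1 − rank ∂_2 = (6 − 3) − 3 = 0, and the invariant factors of ∂_2 are all 1, so H_1 = 0.
  H_2: rank ker ∂_2 − rank ∂_3 = (4 − 3) − 0 = 1, and there is no ∂_3, so H_2 = Z.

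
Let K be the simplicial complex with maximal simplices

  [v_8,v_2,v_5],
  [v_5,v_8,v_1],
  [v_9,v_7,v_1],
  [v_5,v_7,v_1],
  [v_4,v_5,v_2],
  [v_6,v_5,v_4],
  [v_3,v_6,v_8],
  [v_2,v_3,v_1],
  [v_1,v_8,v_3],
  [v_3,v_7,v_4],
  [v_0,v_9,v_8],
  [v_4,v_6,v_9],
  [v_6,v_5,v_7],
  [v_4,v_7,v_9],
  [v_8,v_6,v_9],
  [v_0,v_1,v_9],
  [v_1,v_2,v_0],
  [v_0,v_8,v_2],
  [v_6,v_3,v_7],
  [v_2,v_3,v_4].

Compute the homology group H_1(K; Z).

Order the vertices as v_0 < v_1 < v_2 < v_3 < v_4 < v_5 < v_6 < v_7 < v_8 < v_9. Listing each simplex with vertices in this order, K has dimension 2 with simplices:

  0-simplices (10): [v_0], [v_1], [v_2], [v_3], [v_4], [v_5], [v_6], [v_7], [v_8], [v_9]
  1-simplices (30): (30 of them)
  2-simplices (20): (20 of them)

Hence C_0 ≅ Z^10, C_1 ≅ Z^30, C_2 ≅ Z^20.

The boundary map ∂_1: C_1 → C_0 is given by ∂[p,q] = [q] − [p]. For instance
  ∂[v_2,v_4] = [v_4] − [v_2].
The 10×30 boundary matrix has rank 9 and Smith normal form diag(1,1,1,1,1,1,1,1,1).

∂_2: C_2 → C_1 maps a triangle to the signed sum of its edges. For instance
  ∂[v_2,v_5,v_8] = [v_5,v_8] − [v_2,v_8] + [v_2,v_5],
  ∂[v_0,v_2,v_8] = [v_2,v_8] − [v_0,v_8] + [v_0,v_2].
As a 30×20 matrix over Z this has rank 20, with invariant factors (1,1,1,1,1,1,1,1,1,1,1,1,1,1,1,1,1,1,1,2).

From H_k ≅ ker(∂_k) / im(∂_{k+1}) we obtain:

  H_1: rank ker ∂_1 − rank ∂_2 = (30 − 9) − 20 = 1, and ∂_2 has invariant factor 2 > 1, so H_1 = Z ⊕ Z/2Z.

H_1 = Z ⊕ Z/2Z.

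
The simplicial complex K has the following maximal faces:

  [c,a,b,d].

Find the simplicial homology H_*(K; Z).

Take the total order a < b < c < d on the vertex set. Then K (dimension 3) consists of the simplices:

  0-simplices (4): a, b, c, d
  1-simplices (6): ab, ac, ad, bc, bd, cd
  2-simplices (4): abc, abd, acd, bcd
  3-simplices (1): abcd

so the chain groups are C_0 ≅ Z^4, C_1 ≅ Z^6, C_2 ≅ Z^4, C_3 ≅ Z^1.

The boundary map ∂_1: C_1 → C_0 is given by ∂[p,q] = [q] − [p].
The resulting 4×6 matrix has rank 3, and its Smith normal form has invariant factors (1,1,1).

∂_2: C_2 → C_1 acts by ∂[p,q,r] = [q,r] − [p,r] + [p,q]. For instance
  ∂acd = cd − ad + ac,
  ∂abc = bc − ac + ab.
This gives a 6×4 integer matrix of rank 3; reducing to Smith normal form yields diagonal entries (1,1,1).

Boundary ∂_3: C_3 → C_2 sends each 3-simplex σ to the alternating sum Σ_i (−1)^i (σ with its i-th vertex removed). For instance
  ∂abcd = bcd − acd + abd − abc.
As a 4×1 matrix over Z this has rank 1, with invariant factors (1).

Reading off H_k = ker ∂_k / im ∂_{k+1}:

  H_0: rank C_0 − rank ∂_1 = 4 − 3 = 1, and the invariant factors of ∂_1 are all 1, so H_0 ≅ Z.
  H_1: rank ker ∂_1 − rank ∂_2 = (6 − 3) − 3 = 0, and the invariant factors of ∂_2 are all 1, so H_1 ≅ 0.
  H_2: rank ker ∂_2 − rank ∂_3 = (4 − 3) − 1 = 0, and the invariant factors of ∂_3 are all 1, so H_2 ≅ 0.
  H_3: rank ker ∂_3 − rank ∂_4 = (1 − 1) − 0 = 0, and there is no ∂_4, so H_3 ≅ 0.

H_0 ≅ Z,  H_1 = 0,  H_2 = 0,  H_3 = 0.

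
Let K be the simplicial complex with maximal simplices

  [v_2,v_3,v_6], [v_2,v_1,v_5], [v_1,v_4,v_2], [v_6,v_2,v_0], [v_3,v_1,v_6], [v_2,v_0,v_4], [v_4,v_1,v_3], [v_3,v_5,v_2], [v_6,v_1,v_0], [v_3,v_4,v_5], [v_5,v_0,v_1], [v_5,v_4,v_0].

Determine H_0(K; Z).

Fix the vertex order v_0 < v_1 < v_2 < v_3 < v_4 < v_5 < v_6 and write every simplex with vertices in increasing order. Then dim K = 2 and the simplices of K are:

  0-simplices (7): [v_0], [v_1], [v_2], [v_3], [v_4], [v_5], [v_6]
  1-simplices (18): (18 of them)
  2-simplices (12): (12 of them)

so the chain groups are C_0 ≅ Z^7, C_1 ≅ Z^18, C_2 ≅ Z^12.

∂_1: C_1 → C_0 is given by ∂[p,q] = [q] − [p].
The 7×18 boundary matrix has rank 6 and Smith normal form diag(1,1,1,1,1,1).

∂_2: C_2 → C_1 sends each 2-simplex [p,q,r] to [q,r] − [p,r] + [p,q]. For instance
  ∂[v_0,v_2,v_4] = [v_2,v_4] − [v_0,v_4] + [v_0,v_2],
  ∂[v_0,v_1,v_5] = [v_1,v_5] − [v_0,v_5] + [v_0,v_1].
As a 18×12 matrix over Z this has rank 12, with invariant factors (1,1,1,1,1,1,1,1,1,1,1,2).

Computing H_k = (kernel of ∂_k) / (image of ∂_{k+1}):

  H_0: rank C_0 − rank ∂_1 = 7 − 6 = 1, and the invariant factors of ∂_1 are all 1, so H_0 = Z.

(K is a triangulation of the real projective plane RP^2.)

H_0 ≅ Z.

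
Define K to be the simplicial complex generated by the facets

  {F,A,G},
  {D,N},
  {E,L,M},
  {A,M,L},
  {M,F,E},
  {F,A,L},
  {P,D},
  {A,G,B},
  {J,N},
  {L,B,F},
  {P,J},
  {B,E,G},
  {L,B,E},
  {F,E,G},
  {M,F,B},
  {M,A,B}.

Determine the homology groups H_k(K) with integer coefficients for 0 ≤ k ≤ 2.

H_0 = Z^2,  H_1 = Z ⊕ Z/2,  H_2 = 0.

Fix the vertex order A < B < D < E < F < G < J < L < M < N < P and write every simplex with vertices in increasing order. Then dim K = 2 and the simplices of K are:

  0-simplices (11): A, B, D, E, F, G, J, L, M, N, P
  1-simplices (22): AB, AF, AG, AL, AM, BE, BF, BG, BL, BM, DN, DP, EF, EG, EL, EM, FG, FL, FM, JN, JP, LM
  2-simplices (12): ABG, ABM, AFG, AFL, ALM, BEG, BEL, BFL, BFM, EFG, EFM, ELM

giving chain groups C_0 ≅ Z^11, C_1 ≅ Z^22, C_2 ≅ Z^12.

Boundary ∂_1: C_1 → C_0 is given by ∂[p,q] = [q] − [p]. For instance
  ∂BE = E − B.
This gives a 11×22 integer matrix of rank 9; reducing to Smith normal form yields diagonal entries (1,1,1,1,1,1,1,1,1).

The boundary map ∂_2: C_2 → C_1 sends each 2-simplex [p,q,r] to [q,r] − [p,r] + [p,q]. For instance
  ∂BEL = EL − BL + BE,
  ∂ABM = BM − AM + AB.
The resulting 22×12 matrix has rank 12, and its Smith normal form has invariant factors (1,1,1,1,1,1,1,1,1,1,1,2).

Computing H_k = (kernel of ∂_k) / (image of ∂_{k+1}):

  H_0: rank C_0 − rank ∂_1 = 11 − 9 = 2, and the invariant factors of ∂_1 are all 1, so H_0 = Z^2.
  H_1: rank ker ∂_1 − rank ∂_2 = (22 − 9) − 12 = 1, and ∂_2 has invariant factor 2 > 1, so H_1 = Z ⊕ Z/2.
  H_2: rank ker ∂_2 − rank ∂_3 = (12 − 12) − 0 = 0, and there is no ∂_3, so H_2 = 0.

(K is a triangulation of the disjoint union of the real projective plane RP^2 and the circle S^1.)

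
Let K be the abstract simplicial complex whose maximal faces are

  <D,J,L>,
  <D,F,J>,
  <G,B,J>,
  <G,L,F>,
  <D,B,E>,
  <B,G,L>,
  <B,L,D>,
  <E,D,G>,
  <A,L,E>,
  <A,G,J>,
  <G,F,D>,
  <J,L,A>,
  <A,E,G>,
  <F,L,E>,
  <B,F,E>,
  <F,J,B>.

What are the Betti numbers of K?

b_0 = 1, b_1 = 2, b_2 = 1.

Order the vertices as A < B < D < E < F < G < J < L. Listing each simplex with vertices in this order, K has dimension 2 with simplices:

  0-simplices (8): A, B, D, E, F, G, J, L
  1-simplices (24): AE, AG, AJ, AL, BD, BE, BF, BG, BJ, BL, DE, DF, DG, DJ, DL, EF, EG, EL, FG, FJ, FL, GJ, GL, JL
  2-simplices (16): AEG, AEL, AGJ, AJL, BDE, BDL, BEF, BFJ, BGJ, BGL, DEG, DFG, DFJ, DJL, EFL, FGL

so the chain groups are C_0 ≅ Z^8, C_1 ≅ Z^24, C_2 ≅ Z^16.

Boundary ∂_1: C_1 → C_0 sends each edge [p,q] (with p < q) to q − p.
This gives a 8×24 integer matrix of rank 7; reducing to Smith normal form yields diagonal entries (1,1,1,1,1,1,1).

The boundary map ∂_2: C_2 → C_1 sends each 2-simplex [p,q,r] to [q,r] − [p,r] + [p,q]. For instance
  ∂BFJ = FJ − BJ + BF,
  ∂BDE = DE − BE + BD.
The resulting 24×16 matrix has rank 15, and its Smith normal form has invariant factors (1,1,1,1,1,1,1,1,1,1,1,1,1,1,1).

Reading off H_k = ker ∂_k / im ∂_{k+1}:

  H_0: rank C_0 − rank ∂_1 = 8 − 7 = 1, and the invariant factors of ∂_1 are all 1, so H_0 = Z.
  H_1: rank ker ∂_1 − rank ∂_2 = (24 − 7) − 15 = 2, and the invariant factors of ∂_2 are all 1, so H_1 = Z^2.
  H_2: rank ker ∂_2 − rank ∂_3 = (16 − 15) − 0 = 1, and there is no ∂_3, so H_2 = Z.

Hence the Betti numbers are b_0 = 1, b_1 = 2, b_2 = 1.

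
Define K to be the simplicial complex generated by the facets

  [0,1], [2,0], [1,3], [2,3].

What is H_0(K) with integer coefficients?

H_0 ≅ Z.

We work with the vertex ordering 0 < 1 < 2 < 3. The simplices of K, each written with vertices in increasing order, are:

  0-simplices (4): [0], [1], [2], [3]
  1-simplices (4): [0,1], [0,2], [1,3], [2,3]

Hence C_0 ≅ Z^4, C_1 ≅ Z^4.

∂_1: C_1 → C_0 is given by ∂[p,q] = [q] − [p].
As a 4×4 matrix over Z this has rank 3, with invariant factors (1,1,1).

Reading off H_k = ker ∂_k / im ∂_{k+1}:

  H_0: rank C_0 − rank ∂_1 = 4 − 3 = 1, and the invariant factors of ∂_1 are all 1, so H_0 ≅ Z.

(K is a triangulation of the circle S^1.)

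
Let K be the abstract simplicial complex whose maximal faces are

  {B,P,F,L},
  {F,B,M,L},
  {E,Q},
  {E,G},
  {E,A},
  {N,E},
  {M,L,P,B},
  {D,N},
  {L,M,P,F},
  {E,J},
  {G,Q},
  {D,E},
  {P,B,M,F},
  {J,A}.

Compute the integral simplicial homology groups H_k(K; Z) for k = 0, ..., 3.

Order the vertices as A < B < D < E < F < G < J < L < M < N < P < Q. Listing each simplex with vertices in this order, K has dimension 3 with simplices:

  0-simplices (12): A, B, D, E, F, G, J, L, M, N, P, Q
  1-simplices (19): AE, AJ, BF, BL, BM, BP, DE, DN, EG, EJ, EN, EQ, FL, FM, FP, GQ, LM, LP, MP
  2-simplices (10): BFL, BFM, BFP, BLM, BLP, BMP, FLM, FLP, FMP, LMP
  3-simplices (5): BFLM, BFLP, BFMP, BLMP, FLMP

Hence C_0 ≅ Z^12, C_1 ≅ Z^19, C_2 ≅ Z^10, C_3 ≅ Z^5.

The boundary map ∂_1: C_1 → C_0 maps an edge to its endpoints' difference, ∂[p,q] = q − p.
This gives a 12×19 integer matrix of rank 10; reducing to Smith normal form yields diagonal entries (1,1,1,1,1,1,1,1,1,1).

The boundary map ∂_2: C_2 → C_1 sends each 2-simplex [p,q,r] to [q,r] − [p,r] + [p,q]. For instance
  ∂BLP = LP − BP + BL,
  ∂BFL = FL − BL + BF.
The 19×10 boundary matrix has rank 6 and Smith normal form diag(1,1,1,1,1,1).

The boundary map ∂_3: C_3 → C_2 sends each 3-simplex σ to the alternating sum Σ_i (−1)^i (σ with its i-th vertex removed). For instance
  ∂BFLM = FLM − BLM + BFM − BFL,
  ∂BFLP = FLP − BLP + BFP − BFL.
The 10×5 boundary matrix has rank 4 and Smith normal form diag(1,1,1,1).

Reading off H_k = ker ∂_k / im ∂_{k+1}:

  H_0: rank C_0 − rank ∂_1 = 12 − 10 = 2, and the invariant factors of ∂_1 are all 1, so H_0 ≅ Z^2.
  H_1: rank ker ∂_1 − rank ∂_2 = (19 − 10) − 6 = 3, and the invariant factors of ∂_2 are all 1, so H_1 ≅ Z^3.
  H_2: rank ker ∂_2 − rank ∂_3 = (10 − 6) − 4 = 0, and the invariant factors of ∂_3 are all 1, so H_2 ≅ 0.
  H_3: rank ker ∂_3 − rank ∂_4 = (5 − 4) − 0 = 1, and there is no ∂_4, so H_3 ≅ Z.

H_0 = Z^2,  H_1 = Z^3,  H_2 = 0,  H_3 = Z.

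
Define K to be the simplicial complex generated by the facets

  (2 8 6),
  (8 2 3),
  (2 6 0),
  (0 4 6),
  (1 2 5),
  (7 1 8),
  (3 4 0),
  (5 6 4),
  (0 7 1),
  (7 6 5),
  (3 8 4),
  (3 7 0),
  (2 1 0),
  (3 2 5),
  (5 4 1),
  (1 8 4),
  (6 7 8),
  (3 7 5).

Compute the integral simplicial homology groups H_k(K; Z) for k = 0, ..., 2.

We work with the vertex ordering 0 < 1 < 2 < 3 < 4 < 5 < 6 < 7 < 8. The simplices of K, each written with vertices in increasing order, are:

  0-simplices (9): [0], [1], [2], [3], [4], [5], [6], [7], [8]
  1-simplices (27): (27 of them)
  2-simplices (18): [0,1,2], [0,1,7], [0,2,6], [0,3,4], [0,3,7], [0,4,6], [1,2,5], [1,4,5], [1,4,8], [1,7,8], [2,3,5], [2,3,8], [2,6,8], [3,4,8], [3,5,7], [4,5,6], [5,6,7], [6,7,8]

giving chain groups C_0 ≅ Z^9, C_1 ≅ Z^27, C_2 ≅ Z^18.

Boundary ∂_1: C_1 → C_0 maps an edge to its endpoints' difference, ∂[p,q] = q − p.
The 9×27 boundary matrix has rank 8 and Smith normal form diag(1,1,1,1,1,1,1,1).

Boundary ∂_2: C_2 → C_1 acts by ∂[p,q,r] = [q,r] − [p,r] + [p,q]. For instance
  ∂[0,3,4] = [3,4] − [0,4] + [0,3],
  ∂[0,1,2] = [1,2] − [0,2] + [0,1].
This gives a 27×18 integer matrix of rank 17; reducing to Smith normal form yields diagonal entries (1,1,1,1,1,1,1,1,1,1,1,1,1,1,1,1,1).

Now H_k = ker ∂_k / im ∂_{k+1}, so:

  H_0: rank C_0 − rank ∂_1 = 9 − 8 = 1, and the invariant factors of ∂_1 are all 1, so H_0 = Z.
  H_1: rank ker ∂_1 − rank ∂_2 = (27 − 8) − 17 = 2, and the invariant factors of ∂_2 are all 1, so H_1 = Z^2.
  H_2: rank ker ∂_2 − rank ∂_3 = (18 − 17) − 0 = 1, and there is no ∂_3, so H_2 = Z.

H_0 ≅ Z,  H_1 ≅ Z^2,  H_2 ≅ Z.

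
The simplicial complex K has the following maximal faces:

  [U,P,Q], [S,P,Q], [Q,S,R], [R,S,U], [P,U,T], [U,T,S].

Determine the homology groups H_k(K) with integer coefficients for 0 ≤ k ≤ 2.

H_0 ≅ Z,  H_1 ≅ Z,  H_2 = 0.

Order the vertices as P < Q < R < S < T < U. Listing each simplex with vertices in this order, K has dimension 2 with simplices:

  0-simplices (6): P, Q, R, S, T, U
  1-simplices (12): PQ, PS, PT, PU, QR, QS, QU, RS, RU, ST, SU, TU
  2-simplices (6): PQS, PQU, PTU, QRS, RSU, STU

Hence C_0 ≅ Z^6, C_1 ≅ Z^12, C_2 ≅ Z^6.

∂_1: C_1 → C_0 sends each edge [p,q] (with p < q) to q − p. For instance
  ∂PT = T − P.
As a 6×12 matrix over Z this has rank 5, with invariant factors (1,1,1,1,1).

Boundary ∂_2: C_2 → C_1 sends each 2-simplex [p,q,r] to [q,r] − [p,r] + [p,q]. For instance
  ∂RSU = SU − RU + RS,
  ∂QRS = RS − QS + QR.
The 12×6 boundary matrix has rank 6 and Smith normal form diag(1,1,1,1,1,1).

Reading off H_k = ker ∂_k / im ∂_{k+1}:

  H_0: rank C_0 − rank ∂_1 = 6 − 5 = 1, and the invariant factors of ∂_1 are all 1, so H_0 = Z.
  H_1: rank ker ∂_1 − rank ∂_2 = (12 − 5) − 6 = 1, and the invariant factors of ∂_2 are all 1, so H_1 = Z.
  H_2: rank ker ∂_2 − rank ∂_3 = (6 − 6) − 0 = 0, and there is no ∂_3, so H_2 = 0.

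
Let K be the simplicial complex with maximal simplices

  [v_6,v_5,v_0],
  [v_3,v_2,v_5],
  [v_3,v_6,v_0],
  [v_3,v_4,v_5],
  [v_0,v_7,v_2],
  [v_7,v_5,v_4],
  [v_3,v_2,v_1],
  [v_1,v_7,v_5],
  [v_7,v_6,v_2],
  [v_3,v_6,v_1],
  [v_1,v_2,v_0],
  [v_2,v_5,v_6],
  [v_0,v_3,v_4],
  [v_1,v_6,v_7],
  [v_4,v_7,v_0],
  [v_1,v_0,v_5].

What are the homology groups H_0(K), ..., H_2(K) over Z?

H_0 = Z,  H_1 = Z^2,  H_2 = Z.

We work with the vertex ordering v_0 < v_1 < v_2 < v_3 < v_4 < v_5 < v_6 < v_7. The simplices of K, each written with vertices in increasing order, are:

  0-simplices (8): [v_0], [v_1], [v_2], [v_3], [v_4], [v_5], [v_6], [v_7]
  1-simplices (24): (24 of them)
  2-simplices (16): (16 of them)

so the chain groups are C_0 ≅ Z^8, C_1 ≅ Z^24, C_2 ≅ Z^16.

∂_1: C_1 → C_0 maps an edge to its endpoints' difference, ∂[p,q] = q − p.
The resulting 8×24 matrix has rank 7, and its Smith normal form has invariant factors (1,1,1,1,1,1,1).

Boundary ∂_2: C_2 → C_1 sends each 2-simplex [p,q,r] to [q,r] − [p,r] + [p,q]. For instance
  ∂[v_3,v_4,v_5] = [v_4,v_5] − [v_3,v_5] + [v_3,v_4],
  ∂[v_0,v_4,v_7] = [v_4,v_7] − [v_0,v_7] + [v_0,v_4].
As a 24×16 matrix over Z this has rank 15, with invariant factors (1,1,1,1,1,1,1,1,1,1,1,1,1,1,1).

Reading off H_k = ker ∂_k / im ∂_{k+1}:

  H_0: rank C_0 − rank ∂_1 = 8 − 7 = 1, and the invariant factors of ∂_1 are all 1, so H_0 ≅ Z.
  H_1: rank ker ∂_1 − rank ∂_2 = (24 − 7) − 15 = 2, and the invariant factors of ∂_2 are all 1, so H_1 ≅ Z^2.
  H_2: rank ker ∂_2 − rank ∂_3 = (16 − 15) − 0 = 1, and there is no ∂_3, so H_2 ≅ Z.

As a check, the Euler characteristic is 8 − 24 + 16 = 0, which agrees with 1 − 2 + 1 = 0.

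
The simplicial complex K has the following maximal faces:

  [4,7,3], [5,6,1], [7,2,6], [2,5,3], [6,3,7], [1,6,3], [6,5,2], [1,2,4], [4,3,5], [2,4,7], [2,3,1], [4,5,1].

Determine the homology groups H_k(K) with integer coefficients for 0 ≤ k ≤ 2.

Take the total order 1 < 2 < 3 < 4 < 5 < 6 < 7 on the vertex set. Then K (dimension 2) consists of the simplices:

  0-simplices (7): [1], [2], [3], [4], [5], [6], [7]
  1-simplices (18): [1,2], [1,3], [1,4], [1,5], [1,6], [2,3], [2,4], [2,5], [2,6], [2,7], [3,4], [3,5], [3,6], [3,7], [4,5], [4,7], [5,6], [6,7]
  2-simplices (12): [1,2,3], [1,2,4], [1,3,6], [1,4,5], [1,5,6], [2,3,5], [2,4,7], [2,5,6], [2,6,7], [3,4,5], [3,4,7], [3,6,7]

giving chain groups C_0 ≅ Z^7, C_1 ≅ Z^18, C_2 ≅ Z^12.

Boundary ∂_1: C_1 → C_0 sends each edge [p,q] (with p < q) to q − p.
This gives a 7×18 integer matrix of rank 6; reducing to Smith normal form yields diagonal entries (1,1,1,1,1,1).

The boundary map ∂_2: C_2 → C_1 acts by ∂[p,q,r] = [q,r] − [p,r] + [p,q]. For instance
  ∂[1,3,6] = [3,6] − [1,6] + [1,3],
  ∂[1,4,5] = [4,5] − [1,5] + [1,4].
The 18×12 boundary matrix has rank 12 and Smith normal form diag(1,1,1,1,1,1,1,1,1,1,1,2).

From H_k ≅ ker(∂_k) / im(∂_{k+1}) we obtain:

  H_0: rank C_0 − rank ∂_1 = 7 − 6 = 1, and the invariant factors of ∂_1 are all 1, so H_0 = Z.
  H_1: rank ker ∂_1 − rank ∂_2 = (18 − 6) − 12 = 0, and ∂_2 has invariant factor 2 > 1, so H_1 = Z_2.
  H_2: rank ker ∂_2 − rank ∂_3 = (12 − 12) − 0 = 0, and there is no ∂_3, so H_2 = 0.

(K is a triangulation of the real projective plane RP^2.)

H_0 = Z,  H_1 = Z_2,  H_2 = 0.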